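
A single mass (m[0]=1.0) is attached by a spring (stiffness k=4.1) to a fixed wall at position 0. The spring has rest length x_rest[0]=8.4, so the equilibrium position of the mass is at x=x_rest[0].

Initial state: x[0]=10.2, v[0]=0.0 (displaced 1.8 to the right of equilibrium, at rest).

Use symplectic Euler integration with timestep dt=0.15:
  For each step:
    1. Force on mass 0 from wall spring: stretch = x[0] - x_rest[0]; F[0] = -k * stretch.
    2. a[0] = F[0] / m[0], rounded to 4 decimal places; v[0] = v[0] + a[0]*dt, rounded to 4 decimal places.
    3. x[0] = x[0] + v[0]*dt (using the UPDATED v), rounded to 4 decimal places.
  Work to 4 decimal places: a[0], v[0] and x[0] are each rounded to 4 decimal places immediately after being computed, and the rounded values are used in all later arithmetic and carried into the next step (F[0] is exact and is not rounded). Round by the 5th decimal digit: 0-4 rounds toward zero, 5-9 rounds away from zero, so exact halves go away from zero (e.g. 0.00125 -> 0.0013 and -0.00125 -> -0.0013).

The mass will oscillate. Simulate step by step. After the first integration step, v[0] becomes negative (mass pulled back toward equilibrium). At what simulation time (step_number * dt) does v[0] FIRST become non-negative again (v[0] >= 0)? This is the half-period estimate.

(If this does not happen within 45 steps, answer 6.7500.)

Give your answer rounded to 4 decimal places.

Answer: 1.6500

Derivation:
Step 0: x=[10.2000] v=[0.0000]
Step 1: x=[10.0340] v=[-1.1070]
Step 2: x=[9.7172] v=[-2.1119]
Step 3: x=[9.2789] v=[-2.9220]
Step 4: x=[8.7595] v=[-3.4625]
Step 5: x=[8.2070] v=[-3.6836]
Step 6: x=[7.6723] v=[-3.5649]
Step 7: x=[7.2047] v=[-3.1174]
Step 8: x=[6.8474] v=[-2.3823]
Step 9: x=[6.6333] v=[-1.4274]
Step 10: x=[6.5822] v=[-0.3409]
Step 11: x=[6.6988] v=[0.7771]
First v>=0 after going negative at step 11, time=1.6500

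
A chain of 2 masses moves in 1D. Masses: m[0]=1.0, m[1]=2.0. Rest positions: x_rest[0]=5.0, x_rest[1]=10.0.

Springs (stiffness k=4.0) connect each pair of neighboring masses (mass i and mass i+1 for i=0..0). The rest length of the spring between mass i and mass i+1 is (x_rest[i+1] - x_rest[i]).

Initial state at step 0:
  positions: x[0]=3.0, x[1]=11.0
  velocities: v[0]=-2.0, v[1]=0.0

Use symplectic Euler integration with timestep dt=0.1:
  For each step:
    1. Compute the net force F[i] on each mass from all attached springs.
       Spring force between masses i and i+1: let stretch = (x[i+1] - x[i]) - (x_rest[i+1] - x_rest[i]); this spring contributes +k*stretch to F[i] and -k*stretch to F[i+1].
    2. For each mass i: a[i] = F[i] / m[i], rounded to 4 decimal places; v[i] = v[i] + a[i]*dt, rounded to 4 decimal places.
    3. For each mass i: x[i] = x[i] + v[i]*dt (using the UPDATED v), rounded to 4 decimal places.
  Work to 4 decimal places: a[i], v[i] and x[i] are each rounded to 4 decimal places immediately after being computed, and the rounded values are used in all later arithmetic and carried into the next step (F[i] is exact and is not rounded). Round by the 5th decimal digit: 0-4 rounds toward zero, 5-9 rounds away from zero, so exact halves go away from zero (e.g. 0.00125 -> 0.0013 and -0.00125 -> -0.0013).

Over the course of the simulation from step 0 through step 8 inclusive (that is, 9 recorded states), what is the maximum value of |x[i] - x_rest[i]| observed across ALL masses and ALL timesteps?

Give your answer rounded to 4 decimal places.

Step 0: x=[3.0000 11.0000] v=[-2.0000 0.0000]
Step 1: x=[2.9200 10.9400] v=[-0.8000 -0.6000]
Step 2: x=[2.9608 10.8196] v=[0.4080 -1.2040]
Step 3: x=[3.1160 10.6420] v=[1.5515 -1.7758]
Step 4: x=[3.3722 10.4139] v=[2.5619 -2.2810]
Step 5: x=[3.7101 10.1450] v=[3.3786 -2.6893]
Step 6: x=[4.1054 9.8474] v=[3.9526 -2.9763]
Step 7: x=[4.5303 9.5349] v=[4.2494 -3.1247]
Step 8: x=[4.9554 9.2223] v=[4.2512 -3.1256]
Max displacement = 2.0800

Answer: 2.0800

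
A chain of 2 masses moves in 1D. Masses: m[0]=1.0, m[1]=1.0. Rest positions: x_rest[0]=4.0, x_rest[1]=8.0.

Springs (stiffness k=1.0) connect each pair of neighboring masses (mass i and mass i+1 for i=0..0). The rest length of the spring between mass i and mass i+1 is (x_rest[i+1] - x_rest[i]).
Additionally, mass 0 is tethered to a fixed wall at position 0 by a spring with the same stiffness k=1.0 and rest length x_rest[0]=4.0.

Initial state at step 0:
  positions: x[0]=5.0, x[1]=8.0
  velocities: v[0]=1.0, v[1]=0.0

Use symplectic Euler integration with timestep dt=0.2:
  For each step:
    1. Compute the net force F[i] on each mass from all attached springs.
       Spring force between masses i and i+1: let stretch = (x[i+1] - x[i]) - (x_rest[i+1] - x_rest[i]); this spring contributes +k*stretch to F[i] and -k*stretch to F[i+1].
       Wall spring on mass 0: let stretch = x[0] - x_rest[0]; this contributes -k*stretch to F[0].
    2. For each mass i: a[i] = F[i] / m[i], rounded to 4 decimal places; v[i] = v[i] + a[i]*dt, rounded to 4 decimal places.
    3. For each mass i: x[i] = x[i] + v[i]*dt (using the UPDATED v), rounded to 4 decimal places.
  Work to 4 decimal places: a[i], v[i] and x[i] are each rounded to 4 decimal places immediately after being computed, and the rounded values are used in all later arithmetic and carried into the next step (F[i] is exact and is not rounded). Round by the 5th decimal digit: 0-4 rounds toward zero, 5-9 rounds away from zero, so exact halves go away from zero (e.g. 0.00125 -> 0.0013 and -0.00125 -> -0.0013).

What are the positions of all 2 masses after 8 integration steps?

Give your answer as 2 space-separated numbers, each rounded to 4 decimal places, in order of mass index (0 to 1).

Answer: 4.0641 9.1051

Derivation:
Step 0: x=[5.0000 8.0000] v=[1.0000 0.0000]
Step 1: x=[5.1200 8.0400] v=[0.6000 0.2000]
Step 2: x=[5.1520 8.1232] v=[0.1600 0.4160]
Step 3: x=[5.0968 8.2476] v=[-0.2762 0.6218]
Step 4: x=[4.9637 8.4059] v=[-0.6654 0.7916]
Step 5: x=[4.7698 8.5865] v=[-0.9697 0.9032]
Step 6: x=[4.5377 8.7745] v=[-1.1603 0.9399]
Step 7: x=[4.2936 8.9530] v=[-1.2205 0.8925]
Step 8: x=[4.0641 9.1051] v=[-1.1473 0.7606]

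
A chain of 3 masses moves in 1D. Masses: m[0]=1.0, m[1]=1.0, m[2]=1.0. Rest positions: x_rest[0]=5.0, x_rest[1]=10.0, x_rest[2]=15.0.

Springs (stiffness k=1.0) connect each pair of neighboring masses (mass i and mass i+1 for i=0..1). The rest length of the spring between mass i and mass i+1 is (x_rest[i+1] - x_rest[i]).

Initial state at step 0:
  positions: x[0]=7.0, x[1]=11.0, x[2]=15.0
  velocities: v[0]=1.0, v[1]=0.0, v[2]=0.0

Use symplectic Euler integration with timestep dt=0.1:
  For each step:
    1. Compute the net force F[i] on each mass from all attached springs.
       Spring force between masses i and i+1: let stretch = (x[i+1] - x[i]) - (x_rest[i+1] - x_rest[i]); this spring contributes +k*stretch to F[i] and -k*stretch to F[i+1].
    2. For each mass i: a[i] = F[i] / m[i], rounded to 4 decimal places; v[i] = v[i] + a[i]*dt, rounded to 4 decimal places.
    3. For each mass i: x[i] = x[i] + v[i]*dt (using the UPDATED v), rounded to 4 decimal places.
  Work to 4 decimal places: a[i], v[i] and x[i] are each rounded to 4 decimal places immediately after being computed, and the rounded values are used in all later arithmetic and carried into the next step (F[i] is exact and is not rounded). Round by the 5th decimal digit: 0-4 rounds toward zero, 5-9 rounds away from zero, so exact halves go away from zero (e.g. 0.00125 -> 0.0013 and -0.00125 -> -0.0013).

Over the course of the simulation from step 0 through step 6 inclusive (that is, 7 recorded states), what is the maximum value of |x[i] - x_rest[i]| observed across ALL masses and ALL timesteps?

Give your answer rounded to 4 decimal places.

Answer: 2.3630

Derivation:
Step 0: x=[7.0000 11.0000 15.0000] v=[1.0000 0.0000 0.0000]
Step 1: x=[7.0900 11.0000 15.0100] v=[0.9000 0.0000 0.1000]
Step 2: x=[7.1691 11.0010 15.0299] v=[0.7910 0.0100 0.1990]
Step 3: x=[7.2365 11.0040 15.0595] v=[0.6742 0.0297 0.2961]
Step 4: x=[7.2916 11.0099 15.0986] v=[0.5510 0.0585 0.3906]
Step 5: x=[7.3339 11.0195 15.1468] v=[0.4228 0.0955 0.4817]
Step 6: x=[7.3630 11.0335 15.2037] v=[0.2914 0.1397 0.5690]
Max displacement = 2.3630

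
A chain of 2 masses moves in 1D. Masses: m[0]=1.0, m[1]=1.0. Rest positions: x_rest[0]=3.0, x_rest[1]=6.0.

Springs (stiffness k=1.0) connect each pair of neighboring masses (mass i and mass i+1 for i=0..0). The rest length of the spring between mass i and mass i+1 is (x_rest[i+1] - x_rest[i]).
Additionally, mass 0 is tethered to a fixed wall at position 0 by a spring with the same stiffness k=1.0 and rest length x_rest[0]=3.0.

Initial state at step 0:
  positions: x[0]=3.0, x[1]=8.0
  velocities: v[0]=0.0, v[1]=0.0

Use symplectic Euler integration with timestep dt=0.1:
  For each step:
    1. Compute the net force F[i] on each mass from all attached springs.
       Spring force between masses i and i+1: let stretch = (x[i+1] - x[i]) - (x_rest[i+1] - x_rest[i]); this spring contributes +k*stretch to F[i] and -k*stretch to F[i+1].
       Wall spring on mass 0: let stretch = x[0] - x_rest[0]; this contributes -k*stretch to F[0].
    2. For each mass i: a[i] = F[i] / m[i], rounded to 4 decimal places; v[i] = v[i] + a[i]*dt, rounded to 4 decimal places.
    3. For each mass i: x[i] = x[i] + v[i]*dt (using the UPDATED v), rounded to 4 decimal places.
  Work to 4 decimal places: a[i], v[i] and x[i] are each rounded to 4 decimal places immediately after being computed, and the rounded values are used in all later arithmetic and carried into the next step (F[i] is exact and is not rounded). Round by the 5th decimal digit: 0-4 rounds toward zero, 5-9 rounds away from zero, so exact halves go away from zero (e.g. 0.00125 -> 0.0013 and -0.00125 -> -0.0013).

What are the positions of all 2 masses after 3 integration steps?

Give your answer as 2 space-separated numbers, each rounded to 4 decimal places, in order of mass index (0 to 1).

Step 0: x=[3.0000 8.0000] v=[0.0000 0.0000]
Step 1: x=[3.0200 7.9800] v=[0.2000 -0.2000]
Step 2: x=[3.0594 7.9404] v=[0.3940 -0.3960]
Step 3: x=[3.1170 7.8820] v=[0.5762 -0.5841]

Answer: 3.1170 7.8820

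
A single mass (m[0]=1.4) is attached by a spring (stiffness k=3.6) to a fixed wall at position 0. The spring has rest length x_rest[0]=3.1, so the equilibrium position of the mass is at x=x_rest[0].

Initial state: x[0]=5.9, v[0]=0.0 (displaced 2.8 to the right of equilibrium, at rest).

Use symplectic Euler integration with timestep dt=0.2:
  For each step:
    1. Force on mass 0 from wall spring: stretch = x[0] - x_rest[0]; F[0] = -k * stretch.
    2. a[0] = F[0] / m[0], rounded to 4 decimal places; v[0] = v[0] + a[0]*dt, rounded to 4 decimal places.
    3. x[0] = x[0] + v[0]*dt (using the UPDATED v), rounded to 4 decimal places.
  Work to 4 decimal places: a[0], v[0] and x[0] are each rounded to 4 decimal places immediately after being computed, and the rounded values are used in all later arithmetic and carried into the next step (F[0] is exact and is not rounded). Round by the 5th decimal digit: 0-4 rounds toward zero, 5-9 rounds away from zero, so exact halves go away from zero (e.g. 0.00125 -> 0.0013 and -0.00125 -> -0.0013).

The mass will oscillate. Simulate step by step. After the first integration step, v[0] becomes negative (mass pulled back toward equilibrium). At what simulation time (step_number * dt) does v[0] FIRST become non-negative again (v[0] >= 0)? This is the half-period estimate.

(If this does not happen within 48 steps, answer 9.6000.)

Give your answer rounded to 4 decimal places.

Answer: 2.0000

Derivation:
Step 0: x=[5.9000] v=[0.0000]
Step 1: x=[5.6120] v=[-1.4400]
Step 2: x=[5.0656] v=[-2.7319]
Step 3: x=[4.3170] v=[-3.7428]
Step 4: x=[3.4433] v=[-4.3687]
Step 5: x=[2.5342] v=[-4.5453]
Step 6: x=[1.6833] v=[-4.2543]
Step 7: x=[0.9782] v=[-3.5257]
Step 8: x=[0.4913] v=[-2.4345]
Step 9: x=[0.2727] v=[-1.0929]
Step 10: x=[0.3449] v=[0.3611]
First v>=0 after going negative at step 10, time=2.0000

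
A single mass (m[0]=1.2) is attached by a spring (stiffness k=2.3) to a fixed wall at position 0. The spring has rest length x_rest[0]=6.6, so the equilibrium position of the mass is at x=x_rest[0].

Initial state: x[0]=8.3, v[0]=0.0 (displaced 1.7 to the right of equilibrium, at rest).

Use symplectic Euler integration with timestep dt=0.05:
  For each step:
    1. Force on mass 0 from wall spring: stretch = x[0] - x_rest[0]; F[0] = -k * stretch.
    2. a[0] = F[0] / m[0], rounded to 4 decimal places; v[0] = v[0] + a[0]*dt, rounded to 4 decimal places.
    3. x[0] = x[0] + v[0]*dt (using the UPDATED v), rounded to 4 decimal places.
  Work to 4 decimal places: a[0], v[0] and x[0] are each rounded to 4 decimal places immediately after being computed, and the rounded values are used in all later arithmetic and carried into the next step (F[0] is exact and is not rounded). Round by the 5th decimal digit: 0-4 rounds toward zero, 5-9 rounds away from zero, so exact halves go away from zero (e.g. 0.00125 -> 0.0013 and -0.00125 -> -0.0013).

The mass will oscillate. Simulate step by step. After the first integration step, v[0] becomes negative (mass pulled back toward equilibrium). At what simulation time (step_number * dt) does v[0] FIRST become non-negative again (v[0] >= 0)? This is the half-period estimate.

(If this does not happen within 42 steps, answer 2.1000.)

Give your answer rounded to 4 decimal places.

Answer: 2.1000

Derivation:
Step 0: x=[8.3000] v=[0.0000]
Step 1: x=[8.2919] v=[-0.1629]
Step 2: x=[8.2757] v=[-0.3250]
Step 3: x=[8.2514] v=[-0.4856]
Step 4: x=[8.2192] v=[-0.6439]
Step 5: x=[8.1792] v=[-0.7991]
Step 6: x=[8.1317] v=[-0.9504]
Step 7: x=[8.0768] v=[-1.0972]
Step 8: x=[8.0149] v=[-1.2387]
Step 9: x=[7.9462] v=[-1.3743]
Step 10: x=[7.8710] v=[-1.5033]
Step 11: x=[7.7897] v=[-1.6251]
Step 12: x=[7.7027] v=[-1.7391]
Step 13: x=[7.6105] v=[-1.8448]
Step 14: x=[7.5134] v=[-1.9416]
Step 15: x=[7.4119] v=[-2.0291]
Step 16: x=[7.3066] v=[-2.1069]
Step 17: x=[7.1979] v=[-2.1746]
Step 18: x=[7.0863] v=[-2.2319]
Step 19: x=[6.9724] v=[-2.2785]
Step 20: x=[6.8567] v=[-2.3142]
Step 21: x=[6.7398] v=[-2.3388]
Step 22: x=[6.6222] v=[-2.3522]
Step 23: x=[6.5045] v=[-2.3543]
Step 24: x=[6.3872] v=[-2.3452]
Step 25: x=[6.2710] v=[-2.3248]
Step 26: x=[6.1563] v=[-2.2933]
Step 27: x=[6.0438] v=[-2.2508]
Step 28: x=[5.9339] v=[-2.1975]
Step 29: x=[5.8272] v=[-2.1337]
Step 30: x=[5.7242] v=[-2.0596]
Step 31: x=[5.6254] v=[-1.9757]
Step 32: x=[5.5313] v=[-1.8823]
Step 33: x=[5.4423] v=[-1.7799]
Step 34: x=[5.3589] v=[-1.6690]
Step 35: x=[5.2814] v=[-1.5501]
Step 36: x=[5.2102] v=[-1.4237]
Step 37: x=[5.1457] v=[-1.2905]
Step 38: x=[5.0881] v=[-1.1511]
Step 39: x=[5.0378] v=[-1.0062]
Step 40: x=[4.9950] v=[-0.8565]
Step 41: x=[4.9599] v=[-0.7027]
Step 42: x=[4.9326] v=[-0.5455]
v[0] did not become non-negative within 42 steps; using fallback time=2.1000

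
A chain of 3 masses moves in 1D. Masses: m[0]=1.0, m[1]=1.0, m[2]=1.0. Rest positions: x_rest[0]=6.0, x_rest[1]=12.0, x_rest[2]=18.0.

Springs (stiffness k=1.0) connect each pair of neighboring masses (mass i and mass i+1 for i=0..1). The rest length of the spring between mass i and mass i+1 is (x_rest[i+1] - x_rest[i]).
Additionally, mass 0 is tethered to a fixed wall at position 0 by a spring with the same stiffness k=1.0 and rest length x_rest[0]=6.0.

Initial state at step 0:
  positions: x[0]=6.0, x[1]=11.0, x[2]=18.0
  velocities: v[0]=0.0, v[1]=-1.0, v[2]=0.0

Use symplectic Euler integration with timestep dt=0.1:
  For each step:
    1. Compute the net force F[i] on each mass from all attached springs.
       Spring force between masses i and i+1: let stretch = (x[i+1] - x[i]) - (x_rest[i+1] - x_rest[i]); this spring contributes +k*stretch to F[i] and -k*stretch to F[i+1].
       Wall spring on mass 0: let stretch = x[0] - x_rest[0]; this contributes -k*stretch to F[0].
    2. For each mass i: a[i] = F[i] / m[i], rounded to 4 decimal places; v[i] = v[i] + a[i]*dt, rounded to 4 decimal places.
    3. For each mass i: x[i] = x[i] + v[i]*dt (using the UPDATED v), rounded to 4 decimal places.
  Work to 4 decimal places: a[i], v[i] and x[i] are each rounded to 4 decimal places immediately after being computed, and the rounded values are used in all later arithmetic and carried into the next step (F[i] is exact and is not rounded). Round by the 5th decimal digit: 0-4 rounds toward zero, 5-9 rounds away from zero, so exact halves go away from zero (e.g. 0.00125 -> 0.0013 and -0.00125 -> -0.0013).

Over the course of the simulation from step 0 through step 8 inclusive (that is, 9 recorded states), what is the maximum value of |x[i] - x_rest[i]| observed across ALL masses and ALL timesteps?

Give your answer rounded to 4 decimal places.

Step 0: x=[6.0000 11.0000 18.0000] v=[0.0000 -1.0000 0.0000]
Step 1: x=[5.9900 10.9200 17.9900] v=[-0.1000 -0.8000 -0.1000]
Step 2: x=[5.9694 10.8614 17.9693] v=[-0.2060 -0.5860 -0.2070]
Step 3: x=[5.9380 10.8250 17.9375] v=[-0.3137 -0.3644 -0.3178]
Step 4: x=[5.8961 10.8108 17.8946] v=[-0.4188 -0.1419 -0.4291]
Step 5: x=[5.8444 10.8183 17.8409] v=[-0.5169 0.0750 -0.5375]
Step 6: x=[5.7840 10.8463 17.7769] v=[-0.6040 0.2799 -0.6398]
Step 7: x=[5.7164 10.8930 17.7036] v=[-0.6762 0.4667 -0.7329]
Step 8: x=[5.6434 10.9560 17.6222] v=[-0.7302 0.6301 -0.8140]
Max displacement = 1.1892

Answer: 1.1892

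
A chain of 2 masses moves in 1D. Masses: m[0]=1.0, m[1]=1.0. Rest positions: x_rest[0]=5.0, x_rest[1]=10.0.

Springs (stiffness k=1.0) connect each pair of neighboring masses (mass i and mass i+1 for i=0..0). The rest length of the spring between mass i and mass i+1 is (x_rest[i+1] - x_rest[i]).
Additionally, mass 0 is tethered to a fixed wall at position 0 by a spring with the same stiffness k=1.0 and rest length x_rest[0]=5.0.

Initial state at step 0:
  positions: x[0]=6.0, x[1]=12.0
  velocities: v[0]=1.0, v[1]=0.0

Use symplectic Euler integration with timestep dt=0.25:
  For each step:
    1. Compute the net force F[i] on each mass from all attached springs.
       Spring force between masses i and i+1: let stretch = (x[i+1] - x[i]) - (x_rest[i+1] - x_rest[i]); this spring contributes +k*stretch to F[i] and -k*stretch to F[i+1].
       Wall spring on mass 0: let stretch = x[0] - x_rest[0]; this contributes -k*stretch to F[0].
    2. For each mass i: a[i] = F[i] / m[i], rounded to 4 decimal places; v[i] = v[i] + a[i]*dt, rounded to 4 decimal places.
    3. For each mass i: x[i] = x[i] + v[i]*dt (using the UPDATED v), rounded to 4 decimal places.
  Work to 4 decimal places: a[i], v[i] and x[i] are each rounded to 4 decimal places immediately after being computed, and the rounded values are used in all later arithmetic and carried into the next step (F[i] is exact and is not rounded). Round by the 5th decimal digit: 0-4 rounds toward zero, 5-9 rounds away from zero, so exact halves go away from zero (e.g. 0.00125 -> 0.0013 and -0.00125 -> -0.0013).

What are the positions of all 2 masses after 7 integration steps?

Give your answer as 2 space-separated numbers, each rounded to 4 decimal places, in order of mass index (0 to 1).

Answer: 6.1697 11.2117

Derivation:
Step 0: x=[6.0000 12.0000] v=[1.0000 0.0000]
Step 1: x=[6.2500 11.9375] v=[1.0000 -0.2500]
Step 2: x=[6.4649 11.8320] v=[0.8594 -0.4219]
Step 3: x=[6.6112 11.7036] v=[0.5850 -0.5137]
Step 4: x=[6.6625 11.5694] v=[0.2053 -0.5368]
Step 5: x=[6.6041 11.4410] v=[-0.2336 -0.5135]
Step 6: x=[6.4353 11.3228] v=[-0.6754 -0.4727]
Step 7: x=[6.1697 11.2117] v=[-1.0624 -0.4446]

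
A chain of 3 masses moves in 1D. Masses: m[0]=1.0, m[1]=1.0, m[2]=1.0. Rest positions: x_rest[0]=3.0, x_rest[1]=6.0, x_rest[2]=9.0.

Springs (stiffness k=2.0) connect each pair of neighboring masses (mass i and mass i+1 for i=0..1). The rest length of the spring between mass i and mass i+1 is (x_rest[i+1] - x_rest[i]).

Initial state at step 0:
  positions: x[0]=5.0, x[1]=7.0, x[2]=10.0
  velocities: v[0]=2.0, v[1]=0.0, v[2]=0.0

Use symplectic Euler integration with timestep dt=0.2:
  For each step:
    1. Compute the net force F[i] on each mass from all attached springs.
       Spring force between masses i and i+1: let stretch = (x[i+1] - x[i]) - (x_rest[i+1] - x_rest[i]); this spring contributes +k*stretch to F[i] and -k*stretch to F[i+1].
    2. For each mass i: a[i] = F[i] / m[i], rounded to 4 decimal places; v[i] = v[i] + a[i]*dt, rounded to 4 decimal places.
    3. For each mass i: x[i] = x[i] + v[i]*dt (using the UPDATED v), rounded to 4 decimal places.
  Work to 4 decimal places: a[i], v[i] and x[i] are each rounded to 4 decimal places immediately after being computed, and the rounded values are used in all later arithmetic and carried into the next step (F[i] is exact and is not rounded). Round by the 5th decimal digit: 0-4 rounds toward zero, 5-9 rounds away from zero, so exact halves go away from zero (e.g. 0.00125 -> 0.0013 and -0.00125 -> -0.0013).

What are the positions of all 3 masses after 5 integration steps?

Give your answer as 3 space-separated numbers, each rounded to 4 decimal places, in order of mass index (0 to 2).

Answer: 5.6409 8.1403 10.2187

Derivation:
Step 0: x=[5.0000 7.0000 10.0000] v=[2.0000 0.0000 0.0000]
Step 1: x=[5.3200 7.0800 10.0000] v=[1.6000 0.4000 0.0000]
Step 2: x=[5.5408 7.2528 10.0064] v=[1.1040 0.8640 0.0320]
Step 3: x=[5.6586 7.5089 10.0325] v=[0.5888 1.2806 0.1306]
Step 4: x=[5.6844 7.8189 10.0967] v=[0.1289 1.5499 0.3212]
Step 5: x=[5.6409 8.1403 10.2187] v=[-0.2173 1.6072 0.6101]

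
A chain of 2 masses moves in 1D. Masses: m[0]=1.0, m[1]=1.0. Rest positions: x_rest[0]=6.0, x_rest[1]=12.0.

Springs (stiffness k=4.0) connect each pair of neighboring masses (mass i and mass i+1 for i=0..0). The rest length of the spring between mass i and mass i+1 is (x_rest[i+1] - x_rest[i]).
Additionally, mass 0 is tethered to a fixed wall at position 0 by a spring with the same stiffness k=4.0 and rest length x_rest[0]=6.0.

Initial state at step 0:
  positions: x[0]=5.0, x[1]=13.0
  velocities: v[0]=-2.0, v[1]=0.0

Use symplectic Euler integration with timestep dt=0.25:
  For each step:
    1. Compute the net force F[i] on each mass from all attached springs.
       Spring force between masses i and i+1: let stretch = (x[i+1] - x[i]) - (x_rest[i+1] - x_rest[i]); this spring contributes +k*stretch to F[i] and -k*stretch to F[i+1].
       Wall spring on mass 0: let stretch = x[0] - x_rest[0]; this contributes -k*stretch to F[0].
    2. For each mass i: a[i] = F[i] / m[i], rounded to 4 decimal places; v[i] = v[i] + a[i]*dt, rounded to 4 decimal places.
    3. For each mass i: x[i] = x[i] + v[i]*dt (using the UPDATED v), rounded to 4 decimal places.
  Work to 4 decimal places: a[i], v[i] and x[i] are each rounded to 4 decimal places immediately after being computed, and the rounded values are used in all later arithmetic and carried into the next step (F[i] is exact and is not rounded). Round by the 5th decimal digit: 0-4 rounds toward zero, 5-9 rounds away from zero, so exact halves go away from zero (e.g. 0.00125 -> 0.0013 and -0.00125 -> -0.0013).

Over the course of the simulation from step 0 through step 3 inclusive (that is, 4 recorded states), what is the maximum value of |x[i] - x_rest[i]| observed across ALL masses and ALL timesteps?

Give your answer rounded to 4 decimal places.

Answer: 1.0469

Derivation:
Step 0: x=[5.0000 13.0000] v=[-2.0000 0.0000]
Step 1: x=[5.2500 12.5000] v=[1.0000 -2.0000]
Step 2: x=[6.0000 11.6875] v=[3.0000 -3.2500]
Step 3: x=[6.6719 10.9531] v=[2.6875 -2.9375]
Max displacement = 1.0469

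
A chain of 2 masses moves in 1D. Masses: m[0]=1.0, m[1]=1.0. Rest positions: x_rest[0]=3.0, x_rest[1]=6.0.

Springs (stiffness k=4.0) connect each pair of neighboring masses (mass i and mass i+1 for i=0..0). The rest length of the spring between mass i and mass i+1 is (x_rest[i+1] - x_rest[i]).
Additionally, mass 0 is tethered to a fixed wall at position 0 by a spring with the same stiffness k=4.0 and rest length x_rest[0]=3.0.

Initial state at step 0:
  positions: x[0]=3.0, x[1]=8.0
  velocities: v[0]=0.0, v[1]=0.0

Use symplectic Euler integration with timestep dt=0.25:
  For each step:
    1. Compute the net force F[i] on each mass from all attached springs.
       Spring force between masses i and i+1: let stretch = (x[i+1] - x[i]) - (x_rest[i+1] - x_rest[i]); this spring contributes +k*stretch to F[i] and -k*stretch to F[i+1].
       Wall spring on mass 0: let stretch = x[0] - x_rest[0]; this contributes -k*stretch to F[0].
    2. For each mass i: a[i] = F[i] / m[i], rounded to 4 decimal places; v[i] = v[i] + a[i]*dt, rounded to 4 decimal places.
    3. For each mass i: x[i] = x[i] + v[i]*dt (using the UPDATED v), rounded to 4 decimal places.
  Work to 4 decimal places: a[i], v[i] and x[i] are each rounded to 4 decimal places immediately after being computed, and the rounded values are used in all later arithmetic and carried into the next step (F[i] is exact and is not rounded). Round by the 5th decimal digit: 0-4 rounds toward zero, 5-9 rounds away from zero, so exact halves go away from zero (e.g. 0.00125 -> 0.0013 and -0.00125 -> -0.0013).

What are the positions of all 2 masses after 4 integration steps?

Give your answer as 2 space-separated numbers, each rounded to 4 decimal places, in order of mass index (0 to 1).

Step 0: x=[3.0000 8.0000] v=[0.0000 0.0000]
Step 1: x=[3.5000 7.5000] v=[2.0000 -2.0000]
Step 2: x=[4.1250 6.7500] v=[2.5000 -3.0000]
Step 3: x=[4.3750 6.0938] v=[1.0000 -2.6250]
Step 4: x=[3.9610 5.7579] v=[-1.6562 -1.3438]

Answer: 3.9610 5.7579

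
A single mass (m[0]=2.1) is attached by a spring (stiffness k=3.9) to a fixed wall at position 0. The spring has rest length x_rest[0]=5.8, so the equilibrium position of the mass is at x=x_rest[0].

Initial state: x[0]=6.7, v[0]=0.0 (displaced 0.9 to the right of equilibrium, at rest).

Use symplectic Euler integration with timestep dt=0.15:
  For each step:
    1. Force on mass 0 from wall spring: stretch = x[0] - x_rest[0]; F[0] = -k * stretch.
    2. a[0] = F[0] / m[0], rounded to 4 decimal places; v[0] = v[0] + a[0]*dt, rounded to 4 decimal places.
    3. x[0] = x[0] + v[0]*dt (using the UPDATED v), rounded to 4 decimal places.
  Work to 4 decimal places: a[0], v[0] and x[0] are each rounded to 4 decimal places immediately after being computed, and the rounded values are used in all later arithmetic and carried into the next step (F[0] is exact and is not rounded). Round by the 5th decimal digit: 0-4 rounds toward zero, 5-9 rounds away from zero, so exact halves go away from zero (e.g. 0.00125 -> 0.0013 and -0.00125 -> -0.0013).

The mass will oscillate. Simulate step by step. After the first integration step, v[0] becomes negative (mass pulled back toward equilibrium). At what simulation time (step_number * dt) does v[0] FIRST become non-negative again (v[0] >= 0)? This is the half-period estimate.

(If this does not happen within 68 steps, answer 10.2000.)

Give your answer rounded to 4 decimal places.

Answer: 2.4000

Derivation:
Step 0: x=[6.7000] v=[0.0000]
Step 1: x=[6.6624] v=[-0.2507]
Step 2: x=[6.5888] v=[-0.4909]
Step 3: x=[6.4822] v=[-0.7106]
Step 4: x=[6.3471] v=[-0.9006]
Step 5: x=[6.1892] v=[-1.0530]
Step 6: x=[6.0150] v=[-1.1614]
Step 7: x=[5.8318] v=[-1.2213]
Step 8: x=[5.6473] v=[-1.2302]
Step 9: x=[5.4691] v=[-1.1877]
Step 10: x=[5.3048] v=[-1.0955]
Step 11: x=[5.1612] v=[-0.9575]
Step 12: x=[5.0443] v=[-0.7796]
Step 13: x=[4.9589] v=[-0.5691]
Step 14: x=[4.9087] v=[-0.3348]
Step 15: x=[4.8957] v=[-0.0865]
Step 16: x=[4.9205] v=[0.1654]
First v>=0 after going negative at step 16, time=2.4000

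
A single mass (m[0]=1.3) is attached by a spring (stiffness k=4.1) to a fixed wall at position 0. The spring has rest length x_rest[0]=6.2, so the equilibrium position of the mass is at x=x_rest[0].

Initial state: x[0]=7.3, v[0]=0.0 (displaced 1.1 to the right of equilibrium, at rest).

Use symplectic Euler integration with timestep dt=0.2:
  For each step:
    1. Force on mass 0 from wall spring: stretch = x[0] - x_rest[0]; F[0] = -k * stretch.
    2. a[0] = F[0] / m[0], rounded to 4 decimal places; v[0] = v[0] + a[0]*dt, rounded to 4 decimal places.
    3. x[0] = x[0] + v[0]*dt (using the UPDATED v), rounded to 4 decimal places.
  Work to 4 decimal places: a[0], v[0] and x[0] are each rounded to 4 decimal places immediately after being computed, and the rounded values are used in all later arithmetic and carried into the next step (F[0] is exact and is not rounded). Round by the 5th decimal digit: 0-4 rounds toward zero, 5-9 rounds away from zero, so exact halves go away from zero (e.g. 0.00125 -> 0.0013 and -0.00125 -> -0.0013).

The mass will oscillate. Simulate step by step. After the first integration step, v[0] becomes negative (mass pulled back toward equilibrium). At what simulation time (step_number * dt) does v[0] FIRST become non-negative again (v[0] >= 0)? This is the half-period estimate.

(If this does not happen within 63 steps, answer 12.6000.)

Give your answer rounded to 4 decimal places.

Answer: 1.8000

Derivation:
Step 0: x=[7.3000] v=[0.0000]
Step 1: x=[7.1612] v=[-0.6938]
Step 2: x=[6.9012] v=[-1.3001]
Step 3: x=[6.5527] v=[-1.7424]
Step 4: x=[6.1597] v=[-1.9649]
Step 5: x=[5.7718] v=[-1.9395]
Step 6: x=[5.4379] v=[-1.6694]
Step 7: x=[5.2002] v=[-1.1887]
Step 8: x=[5.0886] v=[-0.5581]
Step 9: x=[5.1172] v=[0.1429]
First v>=0 after going negative at step 9, time=1.8000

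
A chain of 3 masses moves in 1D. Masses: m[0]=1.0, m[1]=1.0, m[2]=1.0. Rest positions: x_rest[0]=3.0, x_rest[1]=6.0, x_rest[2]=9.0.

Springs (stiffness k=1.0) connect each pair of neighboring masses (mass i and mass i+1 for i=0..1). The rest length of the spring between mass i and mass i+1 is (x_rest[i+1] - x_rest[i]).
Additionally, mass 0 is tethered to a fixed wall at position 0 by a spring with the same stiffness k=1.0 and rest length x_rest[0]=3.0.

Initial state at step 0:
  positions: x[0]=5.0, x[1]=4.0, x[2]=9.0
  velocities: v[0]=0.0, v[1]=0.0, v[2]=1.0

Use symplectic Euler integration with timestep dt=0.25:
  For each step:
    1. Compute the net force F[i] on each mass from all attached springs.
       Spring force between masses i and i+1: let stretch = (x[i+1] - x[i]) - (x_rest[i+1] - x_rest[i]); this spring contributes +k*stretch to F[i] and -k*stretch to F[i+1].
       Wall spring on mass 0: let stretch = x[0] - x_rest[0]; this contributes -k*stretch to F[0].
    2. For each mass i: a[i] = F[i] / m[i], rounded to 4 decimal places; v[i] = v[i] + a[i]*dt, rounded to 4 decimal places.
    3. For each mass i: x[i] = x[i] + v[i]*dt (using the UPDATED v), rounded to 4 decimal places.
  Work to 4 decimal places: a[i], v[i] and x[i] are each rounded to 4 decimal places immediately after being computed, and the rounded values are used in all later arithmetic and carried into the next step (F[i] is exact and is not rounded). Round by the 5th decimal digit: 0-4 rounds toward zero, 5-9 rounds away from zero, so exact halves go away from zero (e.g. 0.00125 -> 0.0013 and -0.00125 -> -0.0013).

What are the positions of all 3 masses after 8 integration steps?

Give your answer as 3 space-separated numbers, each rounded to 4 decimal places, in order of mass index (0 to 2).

Answer: 1.3075 7.8203 9.6251

Derivation:
Step 0: x=[5.0000 4.0000 9.0000] v=[0.0000 0.0000 1.0000]
Step 1: x=[4.6250 4.3750 9.1250] v=[-1.5000 1.5000 0.5000]
Step 2: x=[3.9453 5.0625 9.1406] v=[-2.7188 2.7500 0.0625]
Step 3: x=[3.0889 5.9351 9.0889] v=[-3.4258 3.4902 -0.2070]
Step 4: x=[2.2173 6.8269 9.0275] v=[-3.4865 3.5671 -0.2455]
Step 5: x=[1.4952 7.5681 9.0161] v=[-2.8884 2.9649 -0.0457]
Step 6: x=[1.0592 8.0203 9.1017] v=[-1.7440 1.8087 0.3423]
Step 7: x=[0.9921 8.1050 9.3072] v=[-0.2685 0.3388 0.8220]
Step 8: x=[1.3075 7.8203 9.6251] v=[1.2617 -1.1389 1.2715]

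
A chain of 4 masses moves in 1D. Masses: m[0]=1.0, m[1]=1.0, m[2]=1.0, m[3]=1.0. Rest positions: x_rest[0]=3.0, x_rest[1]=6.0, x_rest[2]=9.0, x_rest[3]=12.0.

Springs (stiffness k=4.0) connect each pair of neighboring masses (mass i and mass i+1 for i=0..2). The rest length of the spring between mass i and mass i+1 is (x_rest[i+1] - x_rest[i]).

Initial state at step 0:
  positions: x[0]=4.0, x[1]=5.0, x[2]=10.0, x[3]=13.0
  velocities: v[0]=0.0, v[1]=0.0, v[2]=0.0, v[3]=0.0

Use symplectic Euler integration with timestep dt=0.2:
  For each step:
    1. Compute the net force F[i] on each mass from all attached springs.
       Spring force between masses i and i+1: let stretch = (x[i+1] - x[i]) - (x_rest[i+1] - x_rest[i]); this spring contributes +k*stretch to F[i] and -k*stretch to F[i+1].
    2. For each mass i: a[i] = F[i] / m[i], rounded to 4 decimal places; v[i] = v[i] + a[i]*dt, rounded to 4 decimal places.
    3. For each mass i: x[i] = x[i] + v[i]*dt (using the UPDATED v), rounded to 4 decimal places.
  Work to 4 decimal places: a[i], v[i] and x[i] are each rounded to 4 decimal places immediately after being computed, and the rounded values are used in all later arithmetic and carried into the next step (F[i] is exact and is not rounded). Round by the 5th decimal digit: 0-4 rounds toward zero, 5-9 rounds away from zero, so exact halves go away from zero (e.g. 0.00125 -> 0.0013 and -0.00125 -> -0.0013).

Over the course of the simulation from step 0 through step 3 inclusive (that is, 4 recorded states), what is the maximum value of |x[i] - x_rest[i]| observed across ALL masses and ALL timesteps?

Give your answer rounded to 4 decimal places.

Step 0: x=[4.0000 5.0000 10.0000 13.0000] v=[0.0000 0.0000 0.0000 0.0000]
Step 1: x=[3.6800 5.6400 9.6800 13.0000] v=[-1.6000 3.2000 -1.6000 0.0000]
Step 2: x=[3.1936 6.6128 9.2448 12.9488] v=[-2.4320 4.8640 -2.1760 -0.2560]
Step 3: x=[2.7743 7.4596 8.9811 12.7850] v=[-2.0966 4.2342 -1.3184 -0.8192]
Max displacement = 1.4596

Answer: 1.4596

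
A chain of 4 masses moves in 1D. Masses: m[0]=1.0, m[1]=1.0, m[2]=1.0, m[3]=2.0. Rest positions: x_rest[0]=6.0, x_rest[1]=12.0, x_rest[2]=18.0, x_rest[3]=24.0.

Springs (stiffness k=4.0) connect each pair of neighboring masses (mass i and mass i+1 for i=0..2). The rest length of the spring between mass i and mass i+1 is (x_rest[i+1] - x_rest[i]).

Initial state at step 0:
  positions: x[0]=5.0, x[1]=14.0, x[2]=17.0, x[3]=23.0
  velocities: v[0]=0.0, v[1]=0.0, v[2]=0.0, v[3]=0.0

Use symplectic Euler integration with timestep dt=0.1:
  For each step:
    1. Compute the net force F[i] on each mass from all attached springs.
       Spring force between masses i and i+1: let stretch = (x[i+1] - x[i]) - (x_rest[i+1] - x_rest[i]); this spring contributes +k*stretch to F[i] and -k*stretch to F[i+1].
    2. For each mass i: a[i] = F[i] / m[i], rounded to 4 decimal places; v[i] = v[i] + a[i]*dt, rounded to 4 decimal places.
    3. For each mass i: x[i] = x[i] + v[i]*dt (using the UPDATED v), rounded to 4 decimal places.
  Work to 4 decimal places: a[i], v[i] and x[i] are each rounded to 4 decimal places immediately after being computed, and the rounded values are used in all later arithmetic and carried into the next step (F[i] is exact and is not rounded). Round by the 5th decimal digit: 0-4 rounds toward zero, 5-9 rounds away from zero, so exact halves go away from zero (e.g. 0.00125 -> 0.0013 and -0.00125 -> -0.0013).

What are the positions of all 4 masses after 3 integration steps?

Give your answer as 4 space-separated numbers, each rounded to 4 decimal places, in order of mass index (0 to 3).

Step 0: x=[5.0000 14.0000 17.0000 23.0000] v=[0.0000 0.0000 0.0000 0.0000]
Step 1: x=[5.1200 13.7600 17.1200 23.0000] v=[1.2000 -2.4000 1.2000 0.0000]
Step 2: x=[5.3456 13.3088 17.3408 23.0024] v=[2.2560 -4.5120 2.2080 0.0240]
Step 3: x=[5.6497 12.7004 17.6268 23.0116] v=[3.0413 -6.0845 2.8598 0.0917]

Answer: 5.6497 12.7004 17.6268 23.0116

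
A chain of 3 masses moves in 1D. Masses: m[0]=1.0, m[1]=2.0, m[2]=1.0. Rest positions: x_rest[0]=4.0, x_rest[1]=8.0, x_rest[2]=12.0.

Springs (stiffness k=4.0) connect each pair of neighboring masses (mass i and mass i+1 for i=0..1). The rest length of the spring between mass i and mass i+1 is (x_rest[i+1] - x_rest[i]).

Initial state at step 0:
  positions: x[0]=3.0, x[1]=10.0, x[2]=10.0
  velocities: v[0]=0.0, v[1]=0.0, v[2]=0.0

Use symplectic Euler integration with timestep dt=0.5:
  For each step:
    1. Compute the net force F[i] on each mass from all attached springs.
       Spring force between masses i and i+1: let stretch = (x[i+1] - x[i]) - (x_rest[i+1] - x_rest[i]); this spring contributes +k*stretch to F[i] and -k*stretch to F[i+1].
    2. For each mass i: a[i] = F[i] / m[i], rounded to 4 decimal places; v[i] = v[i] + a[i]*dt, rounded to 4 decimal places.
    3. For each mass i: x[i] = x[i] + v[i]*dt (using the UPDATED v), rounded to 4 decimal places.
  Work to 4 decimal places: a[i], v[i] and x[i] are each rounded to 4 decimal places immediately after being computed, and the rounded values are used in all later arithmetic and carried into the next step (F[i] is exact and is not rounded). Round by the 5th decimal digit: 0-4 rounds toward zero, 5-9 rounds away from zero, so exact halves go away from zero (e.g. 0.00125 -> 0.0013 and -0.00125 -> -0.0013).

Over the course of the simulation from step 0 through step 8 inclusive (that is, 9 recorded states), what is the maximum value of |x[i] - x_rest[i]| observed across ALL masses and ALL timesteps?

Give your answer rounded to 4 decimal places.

Step 0: x=[3.0000 10.0000 10.0000] v=[0.0000 0.0000 0.0000]
Step 1: x=[6.0000 6.5000 14.0000] v=[6.0000 -7.0000 8.0000]
Step 2: x=[5.5000 6.5000 14.5000] v=[-1.0000 0.0000 1.0000]
Step 3: x=[2.0000 10.0000 11.0000] v=[-7.0000 7.0000 -7.0000]
Step 4: x=[2.5000 10.0000 10.5000] v=[1.0000 0.0000 -1.0000]
Step 5: x=[6.5000 6.5000 13.5000] v=[8.0000 -7.0000 6.0000]
Step 6: x=[6.5000 6.5000 13.5000] v=[0.0000 0.0000 0.0000]
Step 7: x=[2.5000 10.0000 10.5000] v=[-8.0000 7.0000 -6.0000]
Step 8: x=[2.0000 10.0000 11.0000] v=[-1.0000 0.0000 1.0000]
Max displacement = 2.5000

Answer: 2.5000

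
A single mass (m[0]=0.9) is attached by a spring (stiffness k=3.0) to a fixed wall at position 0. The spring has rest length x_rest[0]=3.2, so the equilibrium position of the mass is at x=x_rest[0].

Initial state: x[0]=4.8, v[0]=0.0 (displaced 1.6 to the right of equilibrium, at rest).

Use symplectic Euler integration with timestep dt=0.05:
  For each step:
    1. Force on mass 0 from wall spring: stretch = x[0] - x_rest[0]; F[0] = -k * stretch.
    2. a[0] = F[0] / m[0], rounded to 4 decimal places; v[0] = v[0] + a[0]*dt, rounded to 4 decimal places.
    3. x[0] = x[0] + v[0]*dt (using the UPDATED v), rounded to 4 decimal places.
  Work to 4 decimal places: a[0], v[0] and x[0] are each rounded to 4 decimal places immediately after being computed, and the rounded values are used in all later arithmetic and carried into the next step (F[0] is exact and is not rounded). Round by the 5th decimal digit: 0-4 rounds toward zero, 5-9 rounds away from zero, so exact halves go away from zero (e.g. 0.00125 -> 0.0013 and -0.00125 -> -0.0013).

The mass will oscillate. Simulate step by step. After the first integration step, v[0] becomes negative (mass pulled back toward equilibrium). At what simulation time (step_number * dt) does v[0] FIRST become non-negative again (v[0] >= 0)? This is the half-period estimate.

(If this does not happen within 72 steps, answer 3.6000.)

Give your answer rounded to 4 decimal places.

Answer: 1.7500

Derivation:
Step 0: x=[4.8000] v=[0.0000]
Step 1: x=[4.7867] v=[-0.2667]
Step 2: x=[4.7601] v=[-0.5312]
Step 3: x=[4.7205] v=[-0.7912]
Step 4: x=[4.6683] v=[-1.0446]
Step 5: x=[4.6038] v=[-1.2893]
Step 6: x=[4.5276] v=[-1.5233]
Step 7: x=[4.4404] v=[-1.7446]
Step 8: x=[4.3428] v=[-1.9513]
Step 9: x=[4.2357] v=[-2.1418]
Step 10: x=[4.1200] v=[-2.3144]
Step 11: x=[3.9966] v=[-2.4677]
Step 12: x=[3.8666] v=[-2.6005]
Step 13: x=[3.7310] v=[-2.7116]
Step 14: x=[3.5910] v=[-2.8001]
Step 15: x=[3.4477] v=[-2.8653]
Step 16: x=[3.3024] v=[-2.9066]
Step 17: x=[3.1562] v=[-2.9237]
Step 18: x=[3.0104] v=[-2.9164]
Step 19: x=[2.8662] v=[-2.8848]
Step 20: x=[2.7247] v=[-2.8292]
Step 21: x=[2.5872] v=[-2.7500]
Step 22: x=[2.4548] v=[-2.6479]
Step 23: x=[2.3286] v=[-2.5237]
Step 24: x=[2.2097] v=[-2.3785]
Step 25: x=[2.0990] v=[-2.2135]
Step 26: x=[1.9975] v=[-2.0300]
Step 27: x=[1.9060] v=[-1.8296]
Step 28: x=[1.8253] v=[-1.6139]
Step 29: x=[1.7561] v=[-1.3848]
Step 30: x=[1.6989] v=[-1.1442]
Step 31: x=[1.6542] v=[-0.8940]
Step 32: x=[1.6224] v=[-0.6364]
Step 33: x=[1.6037] v=[-0.3735]
Step 34: x=[1.5983] v=[-0.1075]
Step 35: x=[1.6063] v=[0.1595]
First v>=0 after going negative at step 35, time=1.7500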